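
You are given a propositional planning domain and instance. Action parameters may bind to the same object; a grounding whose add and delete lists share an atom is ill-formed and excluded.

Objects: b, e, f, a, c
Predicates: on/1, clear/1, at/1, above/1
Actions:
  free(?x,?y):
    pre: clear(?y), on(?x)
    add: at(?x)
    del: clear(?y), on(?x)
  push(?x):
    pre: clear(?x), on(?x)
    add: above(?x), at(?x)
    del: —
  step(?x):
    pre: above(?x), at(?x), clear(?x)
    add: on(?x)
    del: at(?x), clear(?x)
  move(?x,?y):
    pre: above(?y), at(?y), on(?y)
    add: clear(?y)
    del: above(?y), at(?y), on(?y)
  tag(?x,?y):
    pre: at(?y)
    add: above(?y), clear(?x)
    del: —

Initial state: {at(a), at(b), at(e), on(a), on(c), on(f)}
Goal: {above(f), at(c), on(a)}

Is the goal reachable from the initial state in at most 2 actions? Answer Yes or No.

No

1. tag(f,b)  →  {above(b), at(a), at(b), at(e), clear(f), on(a), on(c), on(f)}
2. push(f)  →  {above(b), above(f), at(a), at(b), at(e), at(f), clear(f), on(a), on(c), on(f)}
3. free(c,f)  →  {above(b), above(f), at(a), at(b), at(c), at(e), at(f), on(a), on(f)}
optimal plan length = 3; 3 > 2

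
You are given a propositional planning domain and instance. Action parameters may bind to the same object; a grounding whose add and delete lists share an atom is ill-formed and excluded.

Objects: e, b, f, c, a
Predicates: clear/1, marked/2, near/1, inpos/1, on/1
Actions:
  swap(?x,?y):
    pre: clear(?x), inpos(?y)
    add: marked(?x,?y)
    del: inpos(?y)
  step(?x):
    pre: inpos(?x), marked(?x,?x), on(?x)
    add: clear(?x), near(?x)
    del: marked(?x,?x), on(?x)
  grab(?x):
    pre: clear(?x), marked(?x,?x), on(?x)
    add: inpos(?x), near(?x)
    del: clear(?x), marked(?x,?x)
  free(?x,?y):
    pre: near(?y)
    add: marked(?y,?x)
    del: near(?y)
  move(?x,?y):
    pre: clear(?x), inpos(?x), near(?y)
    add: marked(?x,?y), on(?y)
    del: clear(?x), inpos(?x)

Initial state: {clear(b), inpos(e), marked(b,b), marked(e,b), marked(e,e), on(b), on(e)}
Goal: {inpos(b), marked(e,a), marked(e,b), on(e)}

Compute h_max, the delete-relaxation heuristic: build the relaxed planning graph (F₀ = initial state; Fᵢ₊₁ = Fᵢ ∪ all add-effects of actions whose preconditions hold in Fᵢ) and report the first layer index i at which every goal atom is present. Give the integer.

F0 = init (7 atoms)
F1 = F0 ∪ {clear(e), inpos(b), marked(b,e), near(b), near(e)}  (12 atoms)
F2 = F1 ∪ {marked(b,a), marked(b,c), marked(b,f), marked(e,a), marked(e,c), marked(e,f)}  (18 atoms)
goal ⊆ F2  ⇒  h_max = 2

2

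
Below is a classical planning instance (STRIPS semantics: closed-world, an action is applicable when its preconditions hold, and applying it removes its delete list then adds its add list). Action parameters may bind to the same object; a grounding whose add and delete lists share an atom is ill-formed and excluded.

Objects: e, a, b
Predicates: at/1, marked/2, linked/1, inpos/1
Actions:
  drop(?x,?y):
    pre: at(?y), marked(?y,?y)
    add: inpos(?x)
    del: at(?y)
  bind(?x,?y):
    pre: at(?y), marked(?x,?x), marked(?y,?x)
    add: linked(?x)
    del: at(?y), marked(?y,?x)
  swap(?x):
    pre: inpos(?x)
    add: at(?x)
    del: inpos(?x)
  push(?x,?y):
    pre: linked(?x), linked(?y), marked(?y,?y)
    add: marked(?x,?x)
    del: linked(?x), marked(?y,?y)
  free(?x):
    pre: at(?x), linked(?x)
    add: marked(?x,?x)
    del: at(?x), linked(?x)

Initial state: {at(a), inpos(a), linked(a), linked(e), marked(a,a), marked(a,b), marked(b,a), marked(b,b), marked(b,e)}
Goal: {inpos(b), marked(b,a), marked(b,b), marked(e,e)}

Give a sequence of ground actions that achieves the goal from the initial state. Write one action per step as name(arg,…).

drop(b,a); push(e,a)

1. drop(b,a)  →  {inpos(a), inpos(b), linked(a), linked(e), marked(a,a), marked(a,b), marked(b,a), marked(b,b), marked(b,e)}
2. push(e,a)  →  {inpos(a), inpos(b), linked(a), marked(a,b), marked(b,a), marked(b,b), marked(b,e), marked(e,e)}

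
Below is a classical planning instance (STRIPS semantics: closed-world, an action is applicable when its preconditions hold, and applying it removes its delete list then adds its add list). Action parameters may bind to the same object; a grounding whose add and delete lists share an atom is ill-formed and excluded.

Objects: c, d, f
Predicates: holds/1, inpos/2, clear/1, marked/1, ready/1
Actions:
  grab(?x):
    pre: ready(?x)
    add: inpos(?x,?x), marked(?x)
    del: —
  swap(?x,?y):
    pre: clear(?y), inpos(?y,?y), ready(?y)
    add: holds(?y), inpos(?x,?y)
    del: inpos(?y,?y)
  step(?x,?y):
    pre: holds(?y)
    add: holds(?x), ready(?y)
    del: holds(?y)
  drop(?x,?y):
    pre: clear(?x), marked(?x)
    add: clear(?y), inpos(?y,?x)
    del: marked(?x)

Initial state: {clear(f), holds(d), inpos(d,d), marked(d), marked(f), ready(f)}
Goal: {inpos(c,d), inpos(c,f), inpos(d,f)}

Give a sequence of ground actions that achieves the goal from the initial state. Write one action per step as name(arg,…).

grab(f); swap(c,f); drop(f,d); drop(d,c)

1. grab(f)  →  {clear(f), holds(d), inpos(d,d), inpos(f,f), marked(d), marked(f), ready(f)}
2. swap(c,f)  →  {clear(f), holds(d), holds(f), inpos(c,f), inpos(d,d), marked(d), marked(f), ready(f)}
3. drop(f,d)  →  {clear(d), clear(f), holds(d), holds(f), inpos(c,f), inpos(d,d), inpos(d,f), marked(d), ready(f)}
4. drop(d,c)  →  {clear(c), clear(d), clear(f), holds(d), holds(f), inpos(c,d), inpos(c,f), inpos(d,d), inpos(d,f), ready(f)}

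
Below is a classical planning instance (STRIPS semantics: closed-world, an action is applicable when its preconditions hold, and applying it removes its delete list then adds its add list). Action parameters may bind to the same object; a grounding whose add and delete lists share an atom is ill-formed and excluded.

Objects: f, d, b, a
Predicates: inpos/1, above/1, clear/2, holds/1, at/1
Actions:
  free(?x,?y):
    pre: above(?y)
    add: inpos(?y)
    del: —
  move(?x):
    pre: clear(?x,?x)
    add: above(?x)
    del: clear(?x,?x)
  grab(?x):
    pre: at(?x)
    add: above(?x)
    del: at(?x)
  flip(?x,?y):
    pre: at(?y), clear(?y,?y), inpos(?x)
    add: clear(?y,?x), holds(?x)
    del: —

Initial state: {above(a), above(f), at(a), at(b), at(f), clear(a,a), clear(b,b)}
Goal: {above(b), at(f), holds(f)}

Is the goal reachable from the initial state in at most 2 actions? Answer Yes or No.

No

1. free(f,f)  →  {above(a), above(f), at(a), at(b), at(f), clear(a,a), clear(b,b), inpos(f)}
2. move(b)  →  {above(a), above(b), above(f), at(a), at(b), at(f), clear(a,a), inpos(f)}
3. flip(f,a)  →  {above(a), above(b), above(f), at(a), at(b), at(f), clear(a,a), clear(a,f), holds(f), inpos(f)}
optimal plan length = 3; 3 > 2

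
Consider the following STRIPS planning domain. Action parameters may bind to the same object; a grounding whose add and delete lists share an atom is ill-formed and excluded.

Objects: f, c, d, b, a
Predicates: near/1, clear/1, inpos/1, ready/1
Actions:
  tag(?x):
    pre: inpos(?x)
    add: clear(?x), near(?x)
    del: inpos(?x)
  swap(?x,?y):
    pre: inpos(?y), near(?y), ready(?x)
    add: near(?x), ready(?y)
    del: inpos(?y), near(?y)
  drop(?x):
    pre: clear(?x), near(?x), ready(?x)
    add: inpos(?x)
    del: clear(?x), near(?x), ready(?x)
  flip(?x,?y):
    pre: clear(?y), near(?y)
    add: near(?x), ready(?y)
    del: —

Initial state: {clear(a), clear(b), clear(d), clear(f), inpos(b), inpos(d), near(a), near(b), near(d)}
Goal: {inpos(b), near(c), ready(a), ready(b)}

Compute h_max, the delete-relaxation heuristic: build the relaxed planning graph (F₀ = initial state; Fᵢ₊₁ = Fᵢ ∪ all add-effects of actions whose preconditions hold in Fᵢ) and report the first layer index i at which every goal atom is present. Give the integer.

F0 = init (9 atoms)
F1 = F0 ∪ {near(c), near(f), ready(a), ready(b), ready(d)}  (14 atoms)
goal ⊆ F1  ⇒  h_max = 1

1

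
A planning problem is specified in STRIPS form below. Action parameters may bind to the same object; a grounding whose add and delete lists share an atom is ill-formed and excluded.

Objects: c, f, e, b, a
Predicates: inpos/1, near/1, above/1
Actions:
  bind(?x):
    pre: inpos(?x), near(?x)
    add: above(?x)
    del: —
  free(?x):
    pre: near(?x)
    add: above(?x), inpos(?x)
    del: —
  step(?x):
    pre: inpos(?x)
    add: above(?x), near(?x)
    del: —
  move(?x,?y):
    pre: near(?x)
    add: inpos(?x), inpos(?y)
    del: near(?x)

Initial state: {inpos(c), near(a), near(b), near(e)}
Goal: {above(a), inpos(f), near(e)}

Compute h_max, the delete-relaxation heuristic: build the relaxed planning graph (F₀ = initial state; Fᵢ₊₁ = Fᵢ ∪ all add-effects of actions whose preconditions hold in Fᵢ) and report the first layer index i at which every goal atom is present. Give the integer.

1

F0 = init (4 atoms)
F1 = F0 ∪ {above(a), above(b), above(c), above(e), inpos(a), inpos(b), inpos(e), inpos(f), near(c)}  (13 atoms)
goal ⊆ F1  ⇒  h_max = 1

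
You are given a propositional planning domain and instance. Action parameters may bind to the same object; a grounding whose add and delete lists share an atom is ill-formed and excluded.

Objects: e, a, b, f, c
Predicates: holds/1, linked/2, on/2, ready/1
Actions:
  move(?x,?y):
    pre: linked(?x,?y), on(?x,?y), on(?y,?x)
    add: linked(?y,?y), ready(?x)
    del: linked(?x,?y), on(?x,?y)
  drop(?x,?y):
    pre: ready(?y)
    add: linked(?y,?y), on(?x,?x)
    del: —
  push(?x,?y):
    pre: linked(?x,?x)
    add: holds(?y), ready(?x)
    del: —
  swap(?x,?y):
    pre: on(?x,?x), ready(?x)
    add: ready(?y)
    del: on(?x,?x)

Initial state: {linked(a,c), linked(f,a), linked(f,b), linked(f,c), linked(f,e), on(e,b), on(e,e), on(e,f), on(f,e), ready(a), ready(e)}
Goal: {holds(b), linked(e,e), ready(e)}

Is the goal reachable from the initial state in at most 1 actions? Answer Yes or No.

No

1. move(f,e)  →  {linked(a,c), linked(e,e), linked(f,a), linked(f,b), linked(f,c), on(e,b), on(e,e), on(e,f), ready(a), ready(e), ready(f)}
2. push(e,b)  →  {holds(b), linked(a,c), linked(e,e), linked(f,a), linked(f,b), linked(f,c), on(e,b), on(e,e), on(e,f), ready(a), ready(e), ready(f)}
optimal plan length = 2; 2 > 1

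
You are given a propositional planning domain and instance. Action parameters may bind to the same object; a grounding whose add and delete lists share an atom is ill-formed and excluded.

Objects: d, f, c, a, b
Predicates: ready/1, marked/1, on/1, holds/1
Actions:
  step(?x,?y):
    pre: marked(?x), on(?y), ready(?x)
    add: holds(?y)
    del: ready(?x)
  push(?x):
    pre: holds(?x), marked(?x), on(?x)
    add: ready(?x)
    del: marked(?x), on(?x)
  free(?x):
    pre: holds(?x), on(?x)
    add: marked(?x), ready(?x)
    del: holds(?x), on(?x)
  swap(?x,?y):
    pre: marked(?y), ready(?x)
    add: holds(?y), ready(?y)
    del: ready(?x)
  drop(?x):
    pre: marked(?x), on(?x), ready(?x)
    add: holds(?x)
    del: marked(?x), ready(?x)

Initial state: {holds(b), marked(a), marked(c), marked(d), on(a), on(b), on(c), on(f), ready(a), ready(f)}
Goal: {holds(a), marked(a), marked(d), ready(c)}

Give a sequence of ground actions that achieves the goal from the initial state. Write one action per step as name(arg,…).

step(a,a); swap(f,c)

1. step(a,a)  →  {holds(a), holds(b), marked(a), marked(c), marked(d), on(a), on(b), on(c), on(f), ready(f)}
2. swap(f,c)  →  {holds(a), holds(b), holds(c), marked(a), marked(c), marked(d), on(a), on(b), on(c), on(f), ready(c)}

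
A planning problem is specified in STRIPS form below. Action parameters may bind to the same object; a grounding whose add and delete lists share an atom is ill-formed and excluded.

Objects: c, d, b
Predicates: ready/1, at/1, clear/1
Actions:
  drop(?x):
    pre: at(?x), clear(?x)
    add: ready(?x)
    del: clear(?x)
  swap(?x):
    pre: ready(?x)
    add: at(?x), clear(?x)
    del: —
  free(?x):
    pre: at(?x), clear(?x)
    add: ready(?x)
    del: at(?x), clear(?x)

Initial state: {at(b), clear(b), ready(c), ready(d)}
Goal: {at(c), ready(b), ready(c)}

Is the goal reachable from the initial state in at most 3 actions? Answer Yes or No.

1. drop(b)  →  {at(b), ready(b), ready(c), ready(d)}
2. swap(c)  →  {at(b), at(c), clear(c), ready(b), ready(c), ready(d)}
optimal plan length = 2; 2 ≤ 3

Yes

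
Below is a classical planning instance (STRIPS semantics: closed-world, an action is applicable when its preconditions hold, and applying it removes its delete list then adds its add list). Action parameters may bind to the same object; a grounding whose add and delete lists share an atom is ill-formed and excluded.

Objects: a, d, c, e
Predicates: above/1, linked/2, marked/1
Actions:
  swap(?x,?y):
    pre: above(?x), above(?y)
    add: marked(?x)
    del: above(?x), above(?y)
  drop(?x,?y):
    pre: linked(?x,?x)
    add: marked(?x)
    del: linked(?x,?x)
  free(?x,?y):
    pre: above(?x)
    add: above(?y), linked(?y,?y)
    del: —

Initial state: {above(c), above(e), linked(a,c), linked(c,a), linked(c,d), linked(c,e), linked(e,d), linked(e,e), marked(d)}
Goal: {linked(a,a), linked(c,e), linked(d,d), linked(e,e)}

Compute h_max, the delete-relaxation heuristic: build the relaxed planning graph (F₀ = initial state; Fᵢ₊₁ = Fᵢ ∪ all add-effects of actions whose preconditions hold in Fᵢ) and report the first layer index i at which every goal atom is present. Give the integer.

1

F0 = init (9 atoms)
F1 = F0 ∪ {above(a), above(d), linked(a,a), linked(c,c), linked(d,d), marked(c), marked(e)}  (16 atoms)
goal ⊆ F1  ⇒  h_max = 1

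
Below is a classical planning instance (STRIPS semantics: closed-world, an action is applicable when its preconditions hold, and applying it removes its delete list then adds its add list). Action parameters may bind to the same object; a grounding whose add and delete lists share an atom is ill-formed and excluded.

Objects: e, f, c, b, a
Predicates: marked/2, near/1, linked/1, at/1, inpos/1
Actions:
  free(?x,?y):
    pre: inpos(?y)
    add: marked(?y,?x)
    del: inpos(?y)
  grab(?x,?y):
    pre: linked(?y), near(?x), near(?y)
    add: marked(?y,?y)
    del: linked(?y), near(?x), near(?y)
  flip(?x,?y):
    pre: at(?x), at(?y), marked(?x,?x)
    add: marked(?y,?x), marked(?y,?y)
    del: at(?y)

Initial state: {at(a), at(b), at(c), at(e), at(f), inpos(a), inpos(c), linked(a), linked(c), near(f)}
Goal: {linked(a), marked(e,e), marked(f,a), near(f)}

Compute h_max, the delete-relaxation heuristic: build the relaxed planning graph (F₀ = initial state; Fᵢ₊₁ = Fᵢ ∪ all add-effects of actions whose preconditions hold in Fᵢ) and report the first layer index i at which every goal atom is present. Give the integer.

F0 = init (10 atoms)
F1 = F0 ∪ {marked(a,a), marked(a,b), marked(a,c), marked(a,e), marked(a,f), marked(c,a), marked(c,b), marked(c,c), marked(c,e), marked(c,f)}  (20 atoms)
F2 = F1 ∪ {marked(b,a), marked(b,b), marked(b,c), marked(e,a), marked(e,c), marked(e,e), marked(f,a), marked(f,c), marked(f,f)}  (29 atoms)
goal ⊆ F2  ⇒  h_max = 2

2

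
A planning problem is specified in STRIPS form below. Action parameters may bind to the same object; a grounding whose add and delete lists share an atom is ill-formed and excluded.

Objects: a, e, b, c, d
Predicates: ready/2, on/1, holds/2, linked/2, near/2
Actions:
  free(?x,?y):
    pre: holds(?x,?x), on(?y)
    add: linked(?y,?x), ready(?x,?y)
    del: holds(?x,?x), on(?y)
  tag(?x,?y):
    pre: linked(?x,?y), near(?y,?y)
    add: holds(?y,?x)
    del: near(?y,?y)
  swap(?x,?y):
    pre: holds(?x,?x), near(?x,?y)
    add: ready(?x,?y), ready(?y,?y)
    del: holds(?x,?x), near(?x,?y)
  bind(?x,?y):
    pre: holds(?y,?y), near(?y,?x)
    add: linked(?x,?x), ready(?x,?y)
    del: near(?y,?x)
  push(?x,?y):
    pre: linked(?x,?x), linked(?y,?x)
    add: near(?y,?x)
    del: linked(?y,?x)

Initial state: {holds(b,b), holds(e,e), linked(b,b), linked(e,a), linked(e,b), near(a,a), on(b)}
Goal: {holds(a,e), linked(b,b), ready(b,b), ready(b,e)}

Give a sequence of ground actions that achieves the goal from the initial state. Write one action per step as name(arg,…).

1. free(b,b)  →  {holds(e,e), linked(b,b), linked(e,a), linked(e,b), near(a,a), ready(b,b)}
2. tag(e,a)  →  {holds(a,e), holds(e,e), linked(b,b), linked(e,a), linked(e,b), ready(b,b)}
3. push(b,e)  →  {holds(a,e), holds(e,e), linked(b,b), linked(e,a), near(e,b), ready(b,b)}
4. bind(b,e)  →  {holds(a,e), holds(e,e), linked(b,b), linked(e,a), ready(b,b), ready(b,e)}

free(b,b); tag(e,a); push(b,e); bind(b,e)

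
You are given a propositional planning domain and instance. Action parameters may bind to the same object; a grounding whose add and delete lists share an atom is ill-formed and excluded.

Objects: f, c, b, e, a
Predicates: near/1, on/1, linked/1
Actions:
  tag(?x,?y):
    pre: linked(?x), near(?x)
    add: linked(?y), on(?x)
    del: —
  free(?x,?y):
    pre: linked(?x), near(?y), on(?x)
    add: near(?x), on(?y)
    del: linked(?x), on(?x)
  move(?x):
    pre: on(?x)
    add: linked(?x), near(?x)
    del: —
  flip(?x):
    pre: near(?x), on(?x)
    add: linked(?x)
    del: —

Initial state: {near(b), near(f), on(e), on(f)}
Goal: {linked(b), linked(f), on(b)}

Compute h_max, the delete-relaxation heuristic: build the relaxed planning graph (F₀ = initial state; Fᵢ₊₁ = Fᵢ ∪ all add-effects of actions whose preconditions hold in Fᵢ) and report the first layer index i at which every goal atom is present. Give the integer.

2

F0 = init (4 atoms)
F1 = F0 ∪ {linked(e), linked(f), near(e)}  (7 atoms)
F2 = F1 ∪ {linked(a), linked(b), linked(c), on(b)}  (11 atoms)
goal ⊆ F2  ⇒  h_max = 2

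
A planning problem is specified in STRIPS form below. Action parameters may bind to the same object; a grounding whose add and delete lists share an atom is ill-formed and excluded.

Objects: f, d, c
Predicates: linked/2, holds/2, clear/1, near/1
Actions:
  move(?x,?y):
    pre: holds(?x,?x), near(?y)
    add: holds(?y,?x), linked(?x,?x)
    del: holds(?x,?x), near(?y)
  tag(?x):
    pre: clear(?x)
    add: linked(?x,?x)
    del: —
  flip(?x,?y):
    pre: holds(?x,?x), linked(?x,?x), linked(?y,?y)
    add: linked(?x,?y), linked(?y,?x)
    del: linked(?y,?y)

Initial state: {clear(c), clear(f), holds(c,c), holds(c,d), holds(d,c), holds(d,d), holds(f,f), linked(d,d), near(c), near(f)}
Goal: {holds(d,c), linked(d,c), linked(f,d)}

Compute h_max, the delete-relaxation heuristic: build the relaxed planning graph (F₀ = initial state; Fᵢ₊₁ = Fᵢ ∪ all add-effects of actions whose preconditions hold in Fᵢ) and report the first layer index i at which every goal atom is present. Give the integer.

F0 = init (10 atoms)
F1 = F0 ∪ {holds(c,f), holds(f,c), holds(f,d), linked(c,c), linked(f,f)}  (15 atoms)
F2 = F1 ∪ {linked(c,d), linked(c,f), linked(d,c), linked(d,f), linked(f,c), linked(f,d)}  (21 atoms)
goal ⊆ F2  ⇒  h_max = 2

2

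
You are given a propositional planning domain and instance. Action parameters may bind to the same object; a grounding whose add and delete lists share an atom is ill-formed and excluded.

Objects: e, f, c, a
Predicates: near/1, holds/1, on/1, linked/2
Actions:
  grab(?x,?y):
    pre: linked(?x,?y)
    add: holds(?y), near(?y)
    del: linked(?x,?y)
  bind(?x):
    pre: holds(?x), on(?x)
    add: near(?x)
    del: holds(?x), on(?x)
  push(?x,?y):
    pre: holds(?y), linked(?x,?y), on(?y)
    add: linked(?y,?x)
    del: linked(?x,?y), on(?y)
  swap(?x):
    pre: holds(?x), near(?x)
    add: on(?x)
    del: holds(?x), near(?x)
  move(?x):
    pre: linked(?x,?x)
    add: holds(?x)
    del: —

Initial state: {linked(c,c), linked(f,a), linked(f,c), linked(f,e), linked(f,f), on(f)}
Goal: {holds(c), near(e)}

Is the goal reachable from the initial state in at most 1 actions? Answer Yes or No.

No

1. grab(f,e)  →  {holds(e), linked(c,c), linked(f,a), linked(f,c), linked(f,f), near(e), on(f)}
2. grab(f,c)  →  {holds(c), holds(e), linked(c,c), linked(f,a), linked(f,f), near(c), near(e), on(f)}
optimal plan length = 2; 2 > 1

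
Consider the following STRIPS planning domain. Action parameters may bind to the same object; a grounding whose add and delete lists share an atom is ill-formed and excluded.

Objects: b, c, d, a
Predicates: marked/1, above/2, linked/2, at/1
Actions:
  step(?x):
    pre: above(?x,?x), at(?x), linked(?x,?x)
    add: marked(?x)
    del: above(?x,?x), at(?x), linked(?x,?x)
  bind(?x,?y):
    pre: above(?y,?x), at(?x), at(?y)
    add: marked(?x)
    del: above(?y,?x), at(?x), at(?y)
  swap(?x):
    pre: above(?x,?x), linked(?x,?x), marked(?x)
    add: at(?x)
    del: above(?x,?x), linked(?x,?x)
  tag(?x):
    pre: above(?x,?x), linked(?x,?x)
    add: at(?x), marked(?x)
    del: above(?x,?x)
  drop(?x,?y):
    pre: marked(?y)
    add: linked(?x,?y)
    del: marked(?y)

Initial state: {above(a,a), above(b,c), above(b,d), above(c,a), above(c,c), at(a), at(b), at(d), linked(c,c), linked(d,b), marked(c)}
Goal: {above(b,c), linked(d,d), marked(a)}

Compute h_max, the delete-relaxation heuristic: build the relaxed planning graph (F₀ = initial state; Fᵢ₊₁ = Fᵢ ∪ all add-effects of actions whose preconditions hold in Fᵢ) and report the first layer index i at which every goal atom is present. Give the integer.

F0 = init (11 atoms)
F1 = F0 ∪ {at(c), linked(a,c), linked(b,c), linked(d,c), marked(a), marked(d)}  (17 atoms)
F2 = F1 ∪ {linked(a,a), linked(a,d), linked(b,a), linked(b,d), linked(c,a), linked(c,d), linked(d,a), linked(d,d)}  (25 atoms)
goal ⊆ F2  ⇒  h_max = 2

2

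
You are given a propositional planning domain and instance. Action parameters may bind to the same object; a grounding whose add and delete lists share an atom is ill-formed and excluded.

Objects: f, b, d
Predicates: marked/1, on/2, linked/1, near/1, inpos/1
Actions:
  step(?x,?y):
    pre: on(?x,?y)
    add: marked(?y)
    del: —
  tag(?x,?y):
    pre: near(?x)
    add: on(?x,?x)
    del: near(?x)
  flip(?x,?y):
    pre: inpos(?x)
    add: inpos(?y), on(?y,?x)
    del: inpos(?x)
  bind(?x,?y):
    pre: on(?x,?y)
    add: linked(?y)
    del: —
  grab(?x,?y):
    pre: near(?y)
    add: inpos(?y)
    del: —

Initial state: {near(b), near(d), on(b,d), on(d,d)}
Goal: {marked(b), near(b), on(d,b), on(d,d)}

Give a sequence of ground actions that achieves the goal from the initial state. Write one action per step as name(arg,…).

grab(f,b); flip(b,d); step(d,b)

1. grab(f,b)  →  {inpos(b), near(b), near(d), on(b,d), on(d,d)}
2. flip(b,d)  →  {inpos(d), near(b), near(d), on(b,d), on(d,b), on(d,d)}
3. step(d,b)  →  {inpos(d), marked(b), near(b), near(d), on(b,d), on(d,b), on(d,d)}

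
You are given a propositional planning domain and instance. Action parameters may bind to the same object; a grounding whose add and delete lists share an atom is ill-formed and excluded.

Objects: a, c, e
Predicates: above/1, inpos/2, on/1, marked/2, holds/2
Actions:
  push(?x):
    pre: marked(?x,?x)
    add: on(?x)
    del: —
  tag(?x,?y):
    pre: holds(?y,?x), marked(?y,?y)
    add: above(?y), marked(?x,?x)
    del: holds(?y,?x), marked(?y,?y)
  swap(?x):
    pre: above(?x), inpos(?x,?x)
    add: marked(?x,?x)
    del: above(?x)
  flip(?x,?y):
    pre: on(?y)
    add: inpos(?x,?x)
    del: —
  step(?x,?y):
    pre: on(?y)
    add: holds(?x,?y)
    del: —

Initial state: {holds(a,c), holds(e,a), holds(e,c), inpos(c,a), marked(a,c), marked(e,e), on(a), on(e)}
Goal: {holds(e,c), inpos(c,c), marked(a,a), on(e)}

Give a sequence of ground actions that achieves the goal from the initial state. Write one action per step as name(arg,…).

1. tag(a,e)  →  {above(e), holds(a,c), holds(e,c), inpos(c,a), marked(a,a), marked(a,c), on(a), on(e)}
2. flip(c,a)  →  {above(e), holds(a,c), holds(e,c), inpos(c,a), inpos(c,c), marked(a,a), marked(a,c), on(a), on(e)}

tag(a,e); flip(c,a)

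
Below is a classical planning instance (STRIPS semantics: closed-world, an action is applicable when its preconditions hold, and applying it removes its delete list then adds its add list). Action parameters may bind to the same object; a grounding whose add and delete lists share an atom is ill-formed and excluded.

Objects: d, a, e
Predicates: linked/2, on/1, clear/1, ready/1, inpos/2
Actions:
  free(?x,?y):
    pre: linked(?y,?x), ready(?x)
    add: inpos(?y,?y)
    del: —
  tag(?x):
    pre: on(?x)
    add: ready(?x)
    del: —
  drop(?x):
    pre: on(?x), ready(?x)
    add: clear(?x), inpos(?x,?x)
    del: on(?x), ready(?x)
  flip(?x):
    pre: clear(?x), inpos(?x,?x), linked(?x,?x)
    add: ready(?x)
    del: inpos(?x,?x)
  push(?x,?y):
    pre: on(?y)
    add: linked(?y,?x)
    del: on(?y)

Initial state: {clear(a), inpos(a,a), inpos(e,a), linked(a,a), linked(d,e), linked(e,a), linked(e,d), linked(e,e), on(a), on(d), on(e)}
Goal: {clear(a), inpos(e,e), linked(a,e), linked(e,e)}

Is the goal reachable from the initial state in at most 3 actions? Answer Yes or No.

1. tag(d)  →  {clear(a), inpos(a,a), inpos(e,a), linked(a,a), linked(d,e), linked(e,a), linked(e,d), linked(e,e), on(a), on(d), on(e), ready(d)}
2. free(d,e)  →  {clear(a), inpos(a,a), inpos(e,a), inpos(e,e), linked(a,a), linked(d,e), linked(e,a), linked(e,d), linked(e,e), on(a), on(d), on(e), ready(d)}
3. push(e,a)  →  {clear(a), inpos(a,a), inpos(e,a), inpos(e,e), linked(a,a), linked(a,e), linked(d,e), linked(e,a), linked(e,d), linked(e,e), on(d), on(e), ready(d)}
optimal plan length = 3; 3 ≤ 3

Yes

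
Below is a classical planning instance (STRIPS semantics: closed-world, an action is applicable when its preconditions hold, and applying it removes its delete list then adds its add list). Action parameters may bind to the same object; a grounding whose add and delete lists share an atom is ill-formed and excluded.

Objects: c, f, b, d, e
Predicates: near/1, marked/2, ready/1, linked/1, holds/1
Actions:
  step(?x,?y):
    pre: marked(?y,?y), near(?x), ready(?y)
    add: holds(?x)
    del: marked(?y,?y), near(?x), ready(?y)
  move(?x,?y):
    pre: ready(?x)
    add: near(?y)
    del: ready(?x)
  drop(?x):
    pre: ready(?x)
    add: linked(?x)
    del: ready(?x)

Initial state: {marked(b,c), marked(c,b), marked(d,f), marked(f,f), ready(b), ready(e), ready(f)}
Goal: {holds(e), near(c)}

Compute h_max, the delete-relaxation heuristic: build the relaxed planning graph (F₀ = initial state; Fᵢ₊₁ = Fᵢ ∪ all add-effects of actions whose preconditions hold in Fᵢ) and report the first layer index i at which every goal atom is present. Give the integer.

2

F0 = init (7 atoms)
F1 = F0 ∪ {linked(b), linked(e), linked(f), near(b), near(c), near(d), near(e), near(f)}  (15 atoms)
F2 = F1 ∪ {holds(b), holds(c), holds(d), holds(e), holds(f)}  (20 atoms)
goal ⊆ F2  ⇒  h_max = 2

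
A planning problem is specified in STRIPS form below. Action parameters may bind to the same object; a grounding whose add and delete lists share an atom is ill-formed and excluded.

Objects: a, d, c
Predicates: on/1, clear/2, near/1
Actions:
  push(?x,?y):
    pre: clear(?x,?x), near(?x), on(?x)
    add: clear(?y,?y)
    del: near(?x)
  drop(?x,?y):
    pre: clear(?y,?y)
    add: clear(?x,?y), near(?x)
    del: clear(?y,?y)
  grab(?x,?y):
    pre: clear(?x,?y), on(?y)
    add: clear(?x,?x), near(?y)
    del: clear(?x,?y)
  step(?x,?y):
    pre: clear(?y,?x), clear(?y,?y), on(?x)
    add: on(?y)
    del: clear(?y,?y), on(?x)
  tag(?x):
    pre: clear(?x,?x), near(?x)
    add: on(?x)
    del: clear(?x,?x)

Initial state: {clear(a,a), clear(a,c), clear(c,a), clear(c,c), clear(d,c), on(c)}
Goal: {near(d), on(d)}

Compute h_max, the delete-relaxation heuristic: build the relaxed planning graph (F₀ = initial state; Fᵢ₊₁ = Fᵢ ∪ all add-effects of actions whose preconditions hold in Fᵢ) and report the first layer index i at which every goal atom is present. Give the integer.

F0 = init (6 atoms)
F1 = F0 ∪ {clear(d,a), clear(d,d), near(a), near(c), near(d), on(a)}  (12 atoms)
F2 = F1 ∪ {clear(a,d), clear(c,d), on(d)}  (15 atoms)
goal ⊆ F2  ⇒  h_max = 2

2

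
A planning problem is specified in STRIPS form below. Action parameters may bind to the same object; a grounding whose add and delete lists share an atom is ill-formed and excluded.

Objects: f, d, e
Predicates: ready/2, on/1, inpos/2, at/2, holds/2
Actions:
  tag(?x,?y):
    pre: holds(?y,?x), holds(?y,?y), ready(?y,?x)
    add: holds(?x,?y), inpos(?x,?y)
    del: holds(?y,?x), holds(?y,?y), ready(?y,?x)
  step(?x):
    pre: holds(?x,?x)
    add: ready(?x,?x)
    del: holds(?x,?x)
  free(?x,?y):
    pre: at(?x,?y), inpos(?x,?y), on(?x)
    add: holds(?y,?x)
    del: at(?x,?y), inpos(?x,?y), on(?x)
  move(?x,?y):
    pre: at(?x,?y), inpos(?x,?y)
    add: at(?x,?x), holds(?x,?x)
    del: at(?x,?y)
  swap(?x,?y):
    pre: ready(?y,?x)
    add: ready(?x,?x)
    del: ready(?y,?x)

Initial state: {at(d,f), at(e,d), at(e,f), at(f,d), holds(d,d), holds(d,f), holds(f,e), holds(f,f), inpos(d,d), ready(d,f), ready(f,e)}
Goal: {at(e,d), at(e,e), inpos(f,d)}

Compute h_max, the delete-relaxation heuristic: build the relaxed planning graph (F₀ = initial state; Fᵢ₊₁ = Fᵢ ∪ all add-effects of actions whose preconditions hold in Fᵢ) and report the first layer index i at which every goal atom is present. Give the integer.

2

F0 = init (11 atoms)
F1 = F0 ∪ {holds(e,f), holds(f,d), inpos(e,f), inpos(f,d), ready(d,d), ready(e,e), ready(f,f)}  (18 atoms)
F2 = F1 ∪ {at(e,e), at(f,f), holds(e,e)}  (21 atoms)
goal ⊆ F2  ⇒  h_max = 2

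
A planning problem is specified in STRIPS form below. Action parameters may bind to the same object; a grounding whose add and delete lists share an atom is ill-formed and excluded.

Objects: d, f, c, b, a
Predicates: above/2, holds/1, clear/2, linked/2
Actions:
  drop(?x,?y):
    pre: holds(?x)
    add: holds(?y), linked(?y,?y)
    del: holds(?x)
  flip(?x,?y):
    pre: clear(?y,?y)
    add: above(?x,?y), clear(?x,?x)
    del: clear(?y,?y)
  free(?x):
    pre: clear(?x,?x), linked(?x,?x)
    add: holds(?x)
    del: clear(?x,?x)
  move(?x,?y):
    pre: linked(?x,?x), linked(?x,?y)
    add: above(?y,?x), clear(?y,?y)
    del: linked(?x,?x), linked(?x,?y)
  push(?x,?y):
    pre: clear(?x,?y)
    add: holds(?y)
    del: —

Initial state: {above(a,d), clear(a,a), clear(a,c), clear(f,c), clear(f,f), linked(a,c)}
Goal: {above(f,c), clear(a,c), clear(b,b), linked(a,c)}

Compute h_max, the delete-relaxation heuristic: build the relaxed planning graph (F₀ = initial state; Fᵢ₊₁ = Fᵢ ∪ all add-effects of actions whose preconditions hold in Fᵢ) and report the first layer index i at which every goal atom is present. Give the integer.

2

F0 = init (6 atoms)
F1 = F0 ∪ {above(a,f), above(b,a), above(b,f), above(c,a), above(c,f), above(d,a), above(d,f), above(f,a), clear(b,b), clear(c,c), clear(d,d), holds(a), holds(c), holds(f)}  (20 atoms)
F2 = F1 ∪ {above(a,b), above(a,c), above(b,c), above(b,d), above(c,b), above(c,d), above(d,b), above(d,c), above(f,b), above(f,c), above(f,d), holds(b), holds(d), linked(a,a), linked(b,b), linked(c,c), linked(d,d), linked(f,f)}  (38 atoms)
goal ⊆ F2  ⇒  h_max = 2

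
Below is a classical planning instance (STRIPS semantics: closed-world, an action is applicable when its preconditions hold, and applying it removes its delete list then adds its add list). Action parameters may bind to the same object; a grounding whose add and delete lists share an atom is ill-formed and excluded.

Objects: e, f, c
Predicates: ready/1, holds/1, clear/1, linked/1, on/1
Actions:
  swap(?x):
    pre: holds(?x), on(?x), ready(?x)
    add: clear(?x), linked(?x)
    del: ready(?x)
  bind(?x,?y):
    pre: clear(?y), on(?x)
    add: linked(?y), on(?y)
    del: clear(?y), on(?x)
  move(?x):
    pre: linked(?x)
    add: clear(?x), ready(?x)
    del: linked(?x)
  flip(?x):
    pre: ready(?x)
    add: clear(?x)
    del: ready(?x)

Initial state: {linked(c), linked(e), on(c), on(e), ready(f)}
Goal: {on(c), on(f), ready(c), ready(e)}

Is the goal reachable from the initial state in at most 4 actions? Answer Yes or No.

1. move(e)  →  {clear(e), linked(c), on(c), on(e), ready(e), ready(f)}
2. move(c)  →  {clear(c), clear(e), on(c), on(e), ready(c), ready(e), ready(f)}
3. flip(f)  →  {clear(c), clear(e), clear(f), on(c), on(e), ready(c), ready(e)}
4. bind(e,f)  →  {clear(c), clear(e), linked(f), on(c), on(f), ready(c), ready(e)}
optimal plan length = 4; 4 ≤ 4

Yes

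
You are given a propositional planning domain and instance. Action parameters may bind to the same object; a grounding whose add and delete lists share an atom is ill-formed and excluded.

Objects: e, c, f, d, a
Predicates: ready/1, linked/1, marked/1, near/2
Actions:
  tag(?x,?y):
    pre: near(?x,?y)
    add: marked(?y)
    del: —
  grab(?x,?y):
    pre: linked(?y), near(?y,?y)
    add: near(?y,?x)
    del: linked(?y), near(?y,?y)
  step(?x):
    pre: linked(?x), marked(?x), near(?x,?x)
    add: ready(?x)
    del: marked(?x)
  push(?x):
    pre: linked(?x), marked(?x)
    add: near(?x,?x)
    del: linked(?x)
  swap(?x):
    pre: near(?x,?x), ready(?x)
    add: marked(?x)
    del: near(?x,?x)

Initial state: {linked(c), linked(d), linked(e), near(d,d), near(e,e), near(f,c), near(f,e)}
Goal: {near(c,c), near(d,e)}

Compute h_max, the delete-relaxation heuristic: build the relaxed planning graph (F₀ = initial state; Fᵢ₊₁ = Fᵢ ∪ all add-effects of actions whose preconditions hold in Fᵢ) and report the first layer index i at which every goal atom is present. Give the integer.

2

F0 = init (7 atoms)
F1 = F0 ∪ {marked(c), marked(d), marked(e), near(d,a), near(d,c), near(d,e), near(d,f), near(e,a), near(e,c), near(e,d), near(e,f)}  (18 atoms)
F2 = F1 ∪ {marked(a), marked(f), near(c,c), ready(d), ready(e)}  (23 atoms)
goal ⊆ F2  ⇒  h_max = 2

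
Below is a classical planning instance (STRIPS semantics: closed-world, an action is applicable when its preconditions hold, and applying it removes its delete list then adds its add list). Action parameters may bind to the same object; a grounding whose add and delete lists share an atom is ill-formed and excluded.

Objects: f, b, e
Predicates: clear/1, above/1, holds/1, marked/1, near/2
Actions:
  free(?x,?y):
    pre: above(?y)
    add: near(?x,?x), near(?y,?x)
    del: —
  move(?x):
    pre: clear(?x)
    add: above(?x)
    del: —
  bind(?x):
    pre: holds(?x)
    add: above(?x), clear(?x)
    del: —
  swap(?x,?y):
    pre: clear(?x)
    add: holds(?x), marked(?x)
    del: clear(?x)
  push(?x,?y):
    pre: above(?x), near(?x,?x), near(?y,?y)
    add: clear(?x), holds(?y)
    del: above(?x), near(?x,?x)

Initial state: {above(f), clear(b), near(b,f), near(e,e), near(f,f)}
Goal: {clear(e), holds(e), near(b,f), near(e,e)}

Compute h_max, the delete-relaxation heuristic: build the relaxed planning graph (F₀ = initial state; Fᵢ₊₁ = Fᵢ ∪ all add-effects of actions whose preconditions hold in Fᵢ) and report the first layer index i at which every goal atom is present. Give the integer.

2

F0 = init (5 atoms)
F1 = F0 ∪ {above(b), clear(f), holds(b), holds(e), holds(f), marked(b), near(b,b), near(f,b), near(f,e)}  (14 atoms)
F2 = F1 ∪ {above(e), clear(e), marked(f), near(b,e)}  (18 atoms)
goal ⊆ F2  ⇒  h_max = 2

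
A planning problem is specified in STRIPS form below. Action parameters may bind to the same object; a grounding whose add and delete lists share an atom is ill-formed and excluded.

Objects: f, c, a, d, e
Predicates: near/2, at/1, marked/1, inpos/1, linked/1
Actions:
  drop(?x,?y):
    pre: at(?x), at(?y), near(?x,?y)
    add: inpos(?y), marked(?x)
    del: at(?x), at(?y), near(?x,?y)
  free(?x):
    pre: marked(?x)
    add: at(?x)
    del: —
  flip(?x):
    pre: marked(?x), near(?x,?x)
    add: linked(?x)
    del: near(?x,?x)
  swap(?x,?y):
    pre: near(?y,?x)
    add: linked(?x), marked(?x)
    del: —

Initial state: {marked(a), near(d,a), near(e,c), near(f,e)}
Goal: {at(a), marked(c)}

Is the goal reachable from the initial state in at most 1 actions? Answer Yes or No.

No

1. free(a)  →  {at(a), marked(a), near(d,a), near(e,c), near(f,e)}
2. swap(c,e)  →  {at(a), linked(c), marked(a), marked(c), near(d,a), near(e,c), near(f,e)}
optimal plan length = 2; 2 > 1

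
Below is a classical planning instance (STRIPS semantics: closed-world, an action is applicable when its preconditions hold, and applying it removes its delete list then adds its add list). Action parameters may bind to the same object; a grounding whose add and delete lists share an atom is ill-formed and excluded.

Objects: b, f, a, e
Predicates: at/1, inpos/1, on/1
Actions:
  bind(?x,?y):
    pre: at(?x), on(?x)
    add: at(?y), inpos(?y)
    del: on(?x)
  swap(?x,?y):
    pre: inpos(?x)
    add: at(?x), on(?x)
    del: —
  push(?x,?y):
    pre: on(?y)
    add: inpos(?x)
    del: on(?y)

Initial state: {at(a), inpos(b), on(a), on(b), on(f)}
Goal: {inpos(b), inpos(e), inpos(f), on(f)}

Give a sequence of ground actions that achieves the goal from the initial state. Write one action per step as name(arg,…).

1. bind(a,f)  →  {at(a), at(f), inpos(b), inpos(f), on(b), on(f)}
2. push(e,b)  →  {at(a), at(f), inpos(b), inpos(e), inpos(f), on(f)}

bind(a,f); push(e,b)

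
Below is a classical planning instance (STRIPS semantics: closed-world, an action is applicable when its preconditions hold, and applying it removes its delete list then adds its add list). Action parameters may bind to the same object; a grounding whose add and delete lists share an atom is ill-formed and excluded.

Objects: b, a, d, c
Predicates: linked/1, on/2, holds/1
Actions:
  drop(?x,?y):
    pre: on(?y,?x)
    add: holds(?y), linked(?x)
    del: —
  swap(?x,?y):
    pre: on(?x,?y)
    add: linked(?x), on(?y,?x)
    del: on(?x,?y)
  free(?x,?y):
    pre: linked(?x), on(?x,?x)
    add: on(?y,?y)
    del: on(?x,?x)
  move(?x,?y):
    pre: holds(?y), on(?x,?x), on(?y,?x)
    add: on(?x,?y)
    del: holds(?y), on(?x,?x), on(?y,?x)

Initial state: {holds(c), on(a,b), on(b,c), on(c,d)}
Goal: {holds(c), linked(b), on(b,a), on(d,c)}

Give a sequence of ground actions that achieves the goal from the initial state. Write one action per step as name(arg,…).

1. drop(b,a)  →  {holds(a), holds(c), linked(b), on(a,b), on(b,c), on(c,d)}
2. swap(a,b)  →  {holds(a), holds(c), linked(a), linked(b), on(b,a), on(b,c), on(c,d)}
3. swap(c,d)  →  {holds(a), holds(c), linked(a), linked(b), linked(c), on(b,a), on(b,c), on(d,c)}

drop(b,a); swap(a,b); swap(c,d)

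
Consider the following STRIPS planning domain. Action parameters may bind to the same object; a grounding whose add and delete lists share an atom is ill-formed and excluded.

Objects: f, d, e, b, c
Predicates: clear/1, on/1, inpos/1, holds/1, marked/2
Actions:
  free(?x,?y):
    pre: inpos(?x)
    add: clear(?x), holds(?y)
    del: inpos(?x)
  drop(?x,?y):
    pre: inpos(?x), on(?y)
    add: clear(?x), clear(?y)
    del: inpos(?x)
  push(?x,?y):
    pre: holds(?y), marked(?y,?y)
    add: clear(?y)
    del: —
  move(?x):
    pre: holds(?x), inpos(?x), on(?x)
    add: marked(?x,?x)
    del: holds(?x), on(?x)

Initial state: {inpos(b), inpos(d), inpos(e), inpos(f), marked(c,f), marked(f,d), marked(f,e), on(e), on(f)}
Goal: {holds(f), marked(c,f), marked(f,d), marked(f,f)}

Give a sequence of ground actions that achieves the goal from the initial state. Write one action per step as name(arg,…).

1. free(d,f)  →  {clear(d), holds(f), inpos(b), inpos(e), inpos(f), marked(c,f), marked(f,d), marked(f,e), on(e), on(f)}
2. move(f)  →  {clear(d), inpos(b), inpos(e), inpos(f), marked(c,f), marked(f,d), marked(f,e), marked(f,f), on(e)}
3. free(f,f)  →  {clear(d), clear(f), holds(f), inpos(b), inpos(e), marked(c,f), marked(f,d), marked(f,e), marked(f,f), on(e)}

free(d,f); move(f); free(f,f)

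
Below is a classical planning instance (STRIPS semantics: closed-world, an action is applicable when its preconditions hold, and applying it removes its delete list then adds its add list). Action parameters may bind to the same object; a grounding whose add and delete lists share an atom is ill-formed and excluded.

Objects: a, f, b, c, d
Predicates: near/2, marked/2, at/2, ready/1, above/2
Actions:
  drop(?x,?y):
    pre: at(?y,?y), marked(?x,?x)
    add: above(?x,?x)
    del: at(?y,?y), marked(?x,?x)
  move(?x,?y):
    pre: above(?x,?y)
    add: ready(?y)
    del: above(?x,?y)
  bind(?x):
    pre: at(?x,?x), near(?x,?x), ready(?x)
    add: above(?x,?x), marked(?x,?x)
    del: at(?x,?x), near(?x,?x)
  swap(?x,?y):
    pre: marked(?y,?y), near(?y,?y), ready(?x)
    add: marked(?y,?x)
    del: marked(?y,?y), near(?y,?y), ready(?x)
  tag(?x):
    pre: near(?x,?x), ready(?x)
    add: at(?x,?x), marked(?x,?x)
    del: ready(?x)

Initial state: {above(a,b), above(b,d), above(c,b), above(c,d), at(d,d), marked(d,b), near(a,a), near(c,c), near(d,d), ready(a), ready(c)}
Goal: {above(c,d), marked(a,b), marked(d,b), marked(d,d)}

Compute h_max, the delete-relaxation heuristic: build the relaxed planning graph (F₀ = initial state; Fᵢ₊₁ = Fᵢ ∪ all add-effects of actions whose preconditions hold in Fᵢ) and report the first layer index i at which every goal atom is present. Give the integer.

2

F0 = init (11 atoms)
F1 = F0 ∪ {at(a,a), at(c,c), marked(a,a), marked(c,c), ready(b), ready(d)}  (17 atoms)
F2 = F1 ∪ {above(a,a), above(c,c), above(d,d), marked(a,b), marked(a,c), marked(a,d), marked(c,a), marked(c,b), marked(c,d), marked(d,d)}  (27 atoms)
goal ⊆ F2  ⇒  h_max = 2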